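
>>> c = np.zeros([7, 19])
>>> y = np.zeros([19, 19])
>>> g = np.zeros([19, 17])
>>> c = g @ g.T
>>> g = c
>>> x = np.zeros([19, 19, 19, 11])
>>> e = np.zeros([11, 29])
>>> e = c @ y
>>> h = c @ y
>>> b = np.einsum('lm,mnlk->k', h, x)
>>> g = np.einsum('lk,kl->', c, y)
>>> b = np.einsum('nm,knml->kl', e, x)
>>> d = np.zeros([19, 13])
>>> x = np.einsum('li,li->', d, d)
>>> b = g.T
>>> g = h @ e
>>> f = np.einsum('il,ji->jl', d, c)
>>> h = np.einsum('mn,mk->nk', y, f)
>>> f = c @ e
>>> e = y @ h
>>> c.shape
(19, 19)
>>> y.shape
(19, 19)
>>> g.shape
(19, 19)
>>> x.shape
()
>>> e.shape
(19, 13)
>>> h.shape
(19, 13)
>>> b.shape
()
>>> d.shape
(19, 13)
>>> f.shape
(19, 19)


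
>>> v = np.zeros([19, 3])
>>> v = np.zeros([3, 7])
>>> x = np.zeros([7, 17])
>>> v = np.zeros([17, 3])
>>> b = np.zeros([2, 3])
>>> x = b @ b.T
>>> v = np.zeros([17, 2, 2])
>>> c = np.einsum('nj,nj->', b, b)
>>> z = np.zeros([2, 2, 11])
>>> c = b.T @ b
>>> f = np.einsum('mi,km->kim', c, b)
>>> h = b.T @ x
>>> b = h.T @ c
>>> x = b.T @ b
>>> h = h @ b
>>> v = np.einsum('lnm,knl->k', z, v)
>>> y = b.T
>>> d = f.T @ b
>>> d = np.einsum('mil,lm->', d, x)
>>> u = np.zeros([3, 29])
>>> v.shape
(17,)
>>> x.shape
(3, 3)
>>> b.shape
(2, 3)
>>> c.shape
(3, 3)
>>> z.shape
(2, 2, 11)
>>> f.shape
(2, 3, 3)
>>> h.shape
(3, 3)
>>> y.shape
(3, 2)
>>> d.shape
()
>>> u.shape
(3, 29)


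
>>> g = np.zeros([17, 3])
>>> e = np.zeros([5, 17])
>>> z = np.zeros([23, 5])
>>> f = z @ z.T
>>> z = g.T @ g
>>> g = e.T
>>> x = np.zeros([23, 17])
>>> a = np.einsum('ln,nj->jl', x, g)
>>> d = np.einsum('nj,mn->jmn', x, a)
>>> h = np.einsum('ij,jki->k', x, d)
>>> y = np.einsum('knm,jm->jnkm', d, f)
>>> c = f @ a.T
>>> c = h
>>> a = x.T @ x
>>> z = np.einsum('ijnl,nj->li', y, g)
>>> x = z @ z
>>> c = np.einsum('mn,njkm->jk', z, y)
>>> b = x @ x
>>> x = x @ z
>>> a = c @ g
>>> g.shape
(17, 5)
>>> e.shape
(5, 17)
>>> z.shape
(23, 23)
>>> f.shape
(23, 23)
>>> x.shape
(23, 23)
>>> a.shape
(5, 5)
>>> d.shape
(17, 5, 23)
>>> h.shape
(5,)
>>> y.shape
(23, 5, 17, 23)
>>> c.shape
(5, 17)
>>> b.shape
(23, 23)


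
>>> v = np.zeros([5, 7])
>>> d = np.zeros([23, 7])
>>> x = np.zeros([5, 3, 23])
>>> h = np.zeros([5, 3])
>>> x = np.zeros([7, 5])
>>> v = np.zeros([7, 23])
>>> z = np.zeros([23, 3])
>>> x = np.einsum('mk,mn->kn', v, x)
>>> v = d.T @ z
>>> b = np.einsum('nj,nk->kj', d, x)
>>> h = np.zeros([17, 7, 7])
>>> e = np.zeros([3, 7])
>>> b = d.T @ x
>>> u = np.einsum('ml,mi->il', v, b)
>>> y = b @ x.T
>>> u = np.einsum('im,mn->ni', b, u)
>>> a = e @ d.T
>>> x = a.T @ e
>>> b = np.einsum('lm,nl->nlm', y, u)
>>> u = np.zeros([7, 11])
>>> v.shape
(7, 3)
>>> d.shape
(23, 7)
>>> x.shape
(23, 7)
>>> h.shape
(17, 7, 7)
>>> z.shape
(23, 3)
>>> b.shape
(3, 7, 23)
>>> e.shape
(3, 7)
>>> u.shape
(7, 11)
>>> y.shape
(7, 23)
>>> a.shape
(3, 23)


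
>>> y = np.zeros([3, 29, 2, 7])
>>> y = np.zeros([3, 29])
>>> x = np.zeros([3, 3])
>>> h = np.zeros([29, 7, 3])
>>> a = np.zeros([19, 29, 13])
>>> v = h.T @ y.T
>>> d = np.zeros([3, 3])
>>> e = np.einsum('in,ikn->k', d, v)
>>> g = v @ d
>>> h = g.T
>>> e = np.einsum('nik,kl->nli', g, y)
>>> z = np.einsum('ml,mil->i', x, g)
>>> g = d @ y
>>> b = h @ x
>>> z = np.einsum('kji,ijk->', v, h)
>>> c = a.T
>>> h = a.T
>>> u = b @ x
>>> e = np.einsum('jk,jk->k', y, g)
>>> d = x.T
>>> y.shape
(3, 29)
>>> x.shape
(3, 3)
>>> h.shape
(13, 29, 19)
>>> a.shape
(19, 29, 13)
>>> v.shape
(3, 7, 3)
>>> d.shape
(3, 3)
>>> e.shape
(29,)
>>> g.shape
(3, 29)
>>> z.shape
()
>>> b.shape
(3, 7, 3)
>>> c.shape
(13, 29, 19)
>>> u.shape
(3, 7, 3)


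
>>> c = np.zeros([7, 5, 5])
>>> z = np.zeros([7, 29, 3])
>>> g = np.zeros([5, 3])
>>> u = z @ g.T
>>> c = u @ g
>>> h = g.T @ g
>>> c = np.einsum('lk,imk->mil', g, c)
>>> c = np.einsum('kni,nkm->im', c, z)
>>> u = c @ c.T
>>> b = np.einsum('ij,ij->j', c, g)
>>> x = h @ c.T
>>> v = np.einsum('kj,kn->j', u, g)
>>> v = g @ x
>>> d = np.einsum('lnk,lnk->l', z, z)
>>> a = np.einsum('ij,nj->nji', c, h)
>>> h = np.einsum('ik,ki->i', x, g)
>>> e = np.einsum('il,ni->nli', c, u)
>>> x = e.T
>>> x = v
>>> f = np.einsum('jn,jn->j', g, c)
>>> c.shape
(5, 3)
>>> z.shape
(7, 29, 3)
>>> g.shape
(5, 3)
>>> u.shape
(5, 5)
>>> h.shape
(3,)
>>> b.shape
(3,)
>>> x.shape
(5, 5)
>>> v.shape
(5, 5)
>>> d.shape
(7,)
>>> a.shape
(3, 3, 5)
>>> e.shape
(5, 3, 5)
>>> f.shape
(5,)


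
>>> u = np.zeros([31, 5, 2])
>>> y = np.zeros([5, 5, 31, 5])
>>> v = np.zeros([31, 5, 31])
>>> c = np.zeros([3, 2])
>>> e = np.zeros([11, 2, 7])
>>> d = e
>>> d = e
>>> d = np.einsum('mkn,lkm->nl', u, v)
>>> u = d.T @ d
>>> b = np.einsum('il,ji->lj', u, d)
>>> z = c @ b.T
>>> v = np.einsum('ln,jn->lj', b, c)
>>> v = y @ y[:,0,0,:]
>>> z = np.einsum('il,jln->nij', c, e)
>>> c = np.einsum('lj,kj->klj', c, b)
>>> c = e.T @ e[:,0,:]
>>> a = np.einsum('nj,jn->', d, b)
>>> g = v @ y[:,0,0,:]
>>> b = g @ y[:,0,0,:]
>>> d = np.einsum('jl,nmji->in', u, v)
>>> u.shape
(31, 31)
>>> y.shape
(5, 5, 31, 5)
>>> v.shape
(5, 5, 31, 5)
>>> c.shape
(7, 2, 7)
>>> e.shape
(11, 2, 7)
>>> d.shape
(5, 5)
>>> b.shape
(5, 5, 31, 5)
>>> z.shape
(7, 3, 11)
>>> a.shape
()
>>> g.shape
(5, 5, 31, 5)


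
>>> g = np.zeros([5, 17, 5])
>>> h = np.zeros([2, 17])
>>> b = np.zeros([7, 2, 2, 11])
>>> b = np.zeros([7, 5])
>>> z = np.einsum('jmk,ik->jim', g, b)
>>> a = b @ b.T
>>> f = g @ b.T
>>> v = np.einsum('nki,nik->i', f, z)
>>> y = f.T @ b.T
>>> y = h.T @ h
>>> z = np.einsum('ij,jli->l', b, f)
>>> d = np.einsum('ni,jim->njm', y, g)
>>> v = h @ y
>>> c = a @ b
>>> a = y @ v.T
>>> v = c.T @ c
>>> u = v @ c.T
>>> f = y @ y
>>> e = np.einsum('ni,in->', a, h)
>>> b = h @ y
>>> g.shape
(5, 17, 5)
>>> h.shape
(2, 17)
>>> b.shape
(2, 17)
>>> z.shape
(17,)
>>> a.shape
(17, 2)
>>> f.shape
(17, 17)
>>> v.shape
(5, 5)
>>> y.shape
(17, 17)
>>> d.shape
(17, 5, 5)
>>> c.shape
(7, 5)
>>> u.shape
(5, 7)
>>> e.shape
()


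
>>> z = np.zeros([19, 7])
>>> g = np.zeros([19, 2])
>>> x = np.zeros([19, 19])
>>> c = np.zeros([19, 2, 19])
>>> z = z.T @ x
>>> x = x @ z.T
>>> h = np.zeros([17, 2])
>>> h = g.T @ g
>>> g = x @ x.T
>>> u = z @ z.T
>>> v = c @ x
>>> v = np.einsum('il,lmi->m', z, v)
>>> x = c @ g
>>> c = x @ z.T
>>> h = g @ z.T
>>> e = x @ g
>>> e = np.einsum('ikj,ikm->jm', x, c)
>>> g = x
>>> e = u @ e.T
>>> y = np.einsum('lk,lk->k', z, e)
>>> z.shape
(7, 19)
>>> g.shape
(19, 2, 19)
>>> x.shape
(19, 2, 19)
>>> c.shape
(19, 2, 7)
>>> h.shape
(19, 7)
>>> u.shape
(7, 7)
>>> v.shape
(2,)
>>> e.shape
(7, 19)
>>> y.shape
(19,)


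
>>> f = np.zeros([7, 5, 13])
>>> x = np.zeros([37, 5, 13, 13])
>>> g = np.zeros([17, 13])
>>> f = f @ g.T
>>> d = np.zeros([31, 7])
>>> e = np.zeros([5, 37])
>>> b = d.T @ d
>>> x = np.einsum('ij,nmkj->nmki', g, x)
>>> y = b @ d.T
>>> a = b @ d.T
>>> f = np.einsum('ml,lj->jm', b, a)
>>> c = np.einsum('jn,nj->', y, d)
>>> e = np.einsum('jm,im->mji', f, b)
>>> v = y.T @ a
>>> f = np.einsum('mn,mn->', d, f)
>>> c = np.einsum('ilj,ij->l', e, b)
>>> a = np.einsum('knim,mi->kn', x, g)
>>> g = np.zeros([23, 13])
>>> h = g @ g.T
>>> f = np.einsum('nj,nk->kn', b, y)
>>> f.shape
(31, 7)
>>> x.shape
(37, 5, 13, 17)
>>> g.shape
(23, 13)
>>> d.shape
(31, 7)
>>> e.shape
(7, 31, 7)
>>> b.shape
(7, 7)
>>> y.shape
(7, 31)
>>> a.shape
(37, 5)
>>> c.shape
(31,)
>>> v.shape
(31, 31)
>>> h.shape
(23, 23)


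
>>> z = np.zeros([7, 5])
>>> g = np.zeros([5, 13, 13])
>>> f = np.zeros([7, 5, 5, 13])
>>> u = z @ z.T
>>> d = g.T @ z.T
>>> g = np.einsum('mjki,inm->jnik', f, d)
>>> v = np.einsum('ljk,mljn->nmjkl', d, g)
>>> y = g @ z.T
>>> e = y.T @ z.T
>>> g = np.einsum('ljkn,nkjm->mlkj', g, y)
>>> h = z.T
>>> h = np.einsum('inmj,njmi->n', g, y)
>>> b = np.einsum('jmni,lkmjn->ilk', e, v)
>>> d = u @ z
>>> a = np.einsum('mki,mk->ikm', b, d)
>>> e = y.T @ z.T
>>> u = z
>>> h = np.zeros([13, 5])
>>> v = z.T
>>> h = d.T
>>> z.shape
(7, 5)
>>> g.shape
(7, 5, 13, 13)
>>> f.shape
(7, 5, 5, 13)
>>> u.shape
(7, 5)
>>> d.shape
(7, 5)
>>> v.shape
(5, 7)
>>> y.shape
(5, 13, 13, 7)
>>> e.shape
(7, 13, 13, 7)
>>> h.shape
(5, 7)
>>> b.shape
(7, 5, 5)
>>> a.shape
(5, 5, 7)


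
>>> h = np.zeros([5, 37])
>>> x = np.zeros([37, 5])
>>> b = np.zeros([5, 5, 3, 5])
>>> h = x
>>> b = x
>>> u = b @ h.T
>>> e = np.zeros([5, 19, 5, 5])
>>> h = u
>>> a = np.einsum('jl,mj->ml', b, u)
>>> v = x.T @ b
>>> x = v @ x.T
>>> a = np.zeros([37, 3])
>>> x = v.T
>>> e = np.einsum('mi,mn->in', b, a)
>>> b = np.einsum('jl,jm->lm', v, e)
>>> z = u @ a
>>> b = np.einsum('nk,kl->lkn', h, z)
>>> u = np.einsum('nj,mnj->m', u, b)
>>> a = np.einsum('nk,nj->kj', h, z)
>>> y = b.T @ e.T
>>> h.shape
(37, 37)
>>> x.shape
(5, 5)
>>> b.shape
(3, 37, 37)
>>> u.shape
(3,)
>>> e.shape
(5, 3)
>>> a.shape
(37, 3)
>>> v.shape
(5, 5)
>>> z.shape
(37, 3)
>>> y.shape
(37, 37, 5)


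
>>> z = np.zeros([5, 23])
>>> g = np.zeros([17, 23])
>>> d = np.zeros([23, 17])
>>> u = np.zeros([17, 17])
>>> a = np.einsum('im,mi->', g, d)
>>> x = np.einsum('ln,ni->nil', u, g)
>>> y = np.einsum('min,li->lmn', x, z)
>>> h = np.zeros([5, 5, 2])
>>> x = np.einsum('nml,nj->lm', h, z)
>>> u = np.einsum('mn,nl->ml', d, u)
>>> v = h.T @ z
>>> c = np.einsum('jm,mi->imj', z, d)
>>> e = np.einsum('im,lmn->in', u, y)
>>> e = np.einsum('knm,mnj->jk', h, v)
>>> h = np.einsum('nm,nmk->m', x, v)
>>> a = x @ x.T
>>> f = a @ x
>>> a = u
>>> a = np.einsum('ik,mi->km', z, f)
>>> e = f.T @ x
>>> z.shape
(5, 23)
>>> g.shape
(17, 23)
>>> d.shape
(23, 17)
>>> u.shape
(23, 17)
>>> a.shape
(23, 2)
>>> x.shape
(2, 5)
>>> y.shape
(5, 17, 17)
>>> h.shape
(5,)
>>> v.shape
(2, 5, 23)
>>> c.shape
(17, 23, 5)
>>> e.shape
(5, 5)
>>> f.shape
(2, 5)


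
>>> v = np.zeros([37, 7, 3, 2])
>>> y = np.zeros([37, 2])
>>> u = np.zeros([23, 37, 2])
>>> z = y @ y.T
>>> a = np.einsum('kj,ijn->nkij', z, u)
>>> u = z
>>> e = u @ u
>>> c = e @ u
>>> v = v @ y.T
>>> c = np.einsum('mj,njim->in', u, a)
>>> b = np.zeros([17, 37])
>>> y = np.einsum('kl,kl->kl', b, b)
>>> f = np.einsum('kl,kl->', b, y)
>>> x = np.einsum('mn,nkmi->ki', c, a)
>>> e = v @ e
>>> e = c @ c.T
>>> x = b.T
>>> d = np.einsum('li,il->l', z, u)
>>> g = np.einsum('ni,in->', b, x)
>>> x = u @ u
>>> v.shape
(37, 7, 3, 37)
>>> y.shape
(17, 37)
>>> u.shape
(37, 37)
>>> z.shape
(37, 37)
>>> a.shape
(2, 37, 23, 37)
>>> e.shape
(23, 23)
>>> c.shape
(23, 2)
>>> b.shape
(17, 37)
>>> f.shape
()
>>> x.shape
(37, 37)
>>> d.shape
(37,)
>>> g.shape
()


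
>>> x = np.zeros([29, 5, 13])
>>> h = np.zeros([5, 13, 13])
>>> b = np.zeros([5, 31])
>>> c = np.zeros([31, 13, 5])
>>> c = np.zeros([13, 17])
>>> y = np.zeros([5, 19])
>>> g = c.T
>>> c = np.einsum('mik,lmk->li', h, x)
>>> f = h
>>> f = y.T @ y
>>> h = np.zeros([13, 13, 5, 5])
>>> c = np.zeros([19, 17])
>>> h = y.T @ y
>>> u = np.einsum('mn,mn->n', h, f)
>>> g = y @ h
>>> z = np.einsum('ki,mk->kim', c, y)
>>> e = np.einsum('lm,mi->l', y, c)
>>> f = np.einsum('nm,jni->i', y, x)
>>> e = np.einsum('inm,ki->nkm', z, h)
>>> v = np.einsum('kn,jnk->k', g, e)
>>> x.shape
(29, 5, 13)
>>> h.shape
(19, 19)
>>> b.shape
(5, 31)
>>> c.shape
(19, 17)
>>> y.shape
(5, 19)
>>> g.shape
(5, 19)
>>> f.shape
(13,)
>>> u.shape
(19,)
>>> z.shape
(19, 17, 5)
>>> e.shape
(17, 19, 5)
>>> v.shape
(5,)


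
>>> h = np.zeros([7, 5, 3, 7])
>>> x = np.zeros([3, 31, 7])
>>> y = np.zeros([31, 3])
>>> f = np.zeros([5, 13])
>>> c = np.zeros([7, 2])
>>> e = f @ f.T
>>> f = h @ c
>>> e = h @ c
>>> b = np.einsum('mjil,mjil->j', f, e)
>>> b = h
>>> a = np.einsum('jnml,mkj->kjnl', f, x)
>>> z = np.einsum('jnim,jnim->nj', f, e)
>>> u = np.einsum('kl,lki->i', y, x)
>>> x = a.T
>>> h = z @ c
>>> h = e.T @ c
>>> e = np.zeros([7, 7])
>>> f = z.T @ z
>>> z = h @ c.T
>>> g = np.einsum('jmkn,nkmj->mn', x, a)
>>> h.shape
(2, 3, 5, 2)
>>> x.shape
(2, 5, 7, 31)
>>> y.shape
(31, 3)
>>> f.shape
(7, 7)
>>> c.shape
(7, 2)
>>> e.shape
(7, 7)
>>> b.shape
(7, 5, 3, 7)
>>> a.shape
(31, 7, 5, 2)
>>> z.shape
(2, 3, 5, 7)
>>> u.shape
(7,)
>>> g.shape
(5, 31)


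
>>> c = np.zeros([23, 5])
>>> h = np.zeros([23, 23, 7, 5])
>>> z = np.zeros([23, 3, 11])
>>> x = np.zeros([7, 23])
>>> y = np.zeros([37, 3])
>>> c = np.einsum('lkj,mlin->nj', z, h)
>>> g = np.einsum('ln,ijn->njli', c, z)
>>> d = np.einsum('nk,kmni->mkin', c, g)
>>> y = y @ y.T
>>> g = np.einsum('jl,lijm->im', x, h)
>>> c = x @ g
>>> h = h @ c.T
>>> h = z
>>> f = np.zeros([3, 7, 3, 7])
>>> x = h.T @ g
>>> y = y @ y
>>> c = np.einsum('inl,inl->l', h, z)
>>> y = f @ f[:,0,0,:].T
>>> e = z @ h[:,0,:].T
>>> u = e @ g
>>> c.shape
(11,)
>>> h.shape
(23, 3, 11)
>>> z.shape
(23, 3, 11)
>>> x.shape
(11, 3, 5)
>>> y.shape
(3, 7, 3, 3)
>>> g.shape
(23, 5)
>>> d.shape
(3, 11, 23, 5)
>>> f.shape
(3, 7, 3, 7)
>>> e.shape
(23, 3, 23)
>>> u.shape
(23, 3, 5)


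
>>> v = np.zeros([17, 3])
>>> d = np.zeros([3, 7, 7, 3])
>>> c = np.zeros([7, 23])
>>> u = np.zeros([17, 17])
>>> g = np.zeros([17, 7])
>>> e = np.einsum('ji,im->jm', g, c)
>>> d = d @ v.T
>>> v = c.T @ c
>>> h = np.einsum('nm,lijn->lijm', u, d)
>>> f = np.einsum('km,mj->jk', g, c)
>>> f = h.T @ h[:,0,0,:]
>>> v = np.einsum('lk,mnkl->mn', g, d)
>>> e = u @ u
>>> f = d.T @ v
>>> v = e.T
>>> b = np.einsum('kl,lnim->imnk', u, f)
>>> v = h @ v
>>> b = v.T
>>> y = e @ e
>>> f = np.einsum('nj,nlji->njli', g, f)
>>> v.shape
(3, 7, 7, 17)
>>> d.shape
(3, 7, 7, 17)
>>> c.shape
(7, 23)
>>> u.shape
(17, 17)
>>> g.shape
(17, 7)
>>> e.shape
(17, 17)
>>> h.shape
(3, 7, 7, 17)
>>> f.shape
(17, 7, 7, 7)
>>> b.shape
(17, 7, 7, 3)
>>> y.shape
(17, 17)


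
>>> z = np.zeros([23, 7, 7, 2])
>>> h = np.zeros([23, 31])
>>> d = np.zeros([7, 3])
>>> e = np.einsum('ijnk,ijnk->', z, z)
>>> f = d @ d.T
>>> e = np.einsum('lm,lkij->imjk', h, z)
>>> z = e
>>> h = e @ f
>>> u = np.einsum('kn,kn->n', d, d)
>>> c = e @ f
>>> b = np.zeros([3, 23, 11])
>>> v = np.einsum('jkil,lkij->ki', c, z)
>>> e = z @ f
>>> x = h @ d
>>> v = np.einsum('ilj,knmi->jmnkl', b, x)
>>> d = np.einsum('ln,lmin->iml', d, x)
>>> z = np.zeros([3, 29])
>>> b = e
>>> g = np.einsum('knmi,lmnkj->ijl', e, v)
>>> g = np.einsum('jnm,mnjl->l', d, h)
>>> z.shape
(3, 29)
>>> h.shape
(7, 31, 2, 7)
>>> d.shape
(2, 31, 7)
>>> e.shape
(7, 31, 2, 7)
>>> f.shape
(7, 7)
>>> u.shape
(3,)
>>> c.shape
(7, 31, 2, 7)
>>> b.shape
(7, 31, 2, 7)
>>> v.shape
(11, 2, 31, 7, 23)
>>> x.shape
(7, 31, 2, 3)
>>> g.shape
(7,)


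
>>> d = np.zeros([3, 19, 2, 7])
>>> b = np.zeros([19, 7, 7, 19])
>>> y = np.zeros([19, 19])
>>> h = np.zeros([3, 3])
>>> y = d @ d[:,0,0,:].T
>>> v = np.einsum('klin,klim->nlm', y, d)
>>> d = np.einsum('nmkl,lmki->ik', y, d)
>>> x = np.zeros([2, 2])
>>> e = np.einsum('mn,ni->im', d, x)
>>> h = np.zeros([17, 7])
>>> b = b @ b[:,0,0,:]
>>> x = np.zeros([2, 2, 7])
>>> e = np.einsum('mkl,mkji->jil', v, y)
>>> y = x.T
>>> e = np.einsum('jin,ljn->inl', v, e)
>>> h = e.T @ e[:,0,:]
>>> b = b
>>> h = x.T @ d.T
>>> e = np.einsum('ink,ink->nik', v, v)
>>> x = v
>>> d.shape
(7, 2)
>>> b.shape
(19, 7, 7, 19)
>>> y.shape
(7, 2, 2)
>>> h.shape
(7, 2, 7)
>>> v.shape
(3, 19, 7)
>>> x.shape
(3, 19, 7)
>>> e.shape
(19, 3, 7)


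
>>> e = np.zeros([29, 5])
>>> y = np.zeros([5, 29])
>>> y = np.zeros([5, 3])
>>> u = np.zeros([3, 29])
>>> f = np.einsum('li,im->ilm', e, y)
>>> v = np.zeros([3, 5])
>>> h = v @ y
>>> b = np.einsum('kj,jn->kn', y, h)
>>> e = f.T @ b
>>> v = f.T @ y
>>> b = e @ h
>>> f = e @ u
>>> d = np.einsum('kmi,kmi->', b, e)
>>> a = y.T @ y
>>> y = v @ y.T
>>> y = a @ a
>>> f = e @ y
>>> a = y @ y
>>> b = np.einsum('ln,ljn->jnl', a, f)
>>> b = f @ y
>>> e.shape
(3, 29, 3)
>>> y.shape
(3, 3)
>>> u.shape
(3, 29)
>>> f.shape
(3, 29, 3)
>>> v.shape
(3, 29, 3)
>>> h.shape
(3, 3)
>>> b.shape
(3, 29, 3)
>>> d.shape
()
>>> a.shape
(3, 3)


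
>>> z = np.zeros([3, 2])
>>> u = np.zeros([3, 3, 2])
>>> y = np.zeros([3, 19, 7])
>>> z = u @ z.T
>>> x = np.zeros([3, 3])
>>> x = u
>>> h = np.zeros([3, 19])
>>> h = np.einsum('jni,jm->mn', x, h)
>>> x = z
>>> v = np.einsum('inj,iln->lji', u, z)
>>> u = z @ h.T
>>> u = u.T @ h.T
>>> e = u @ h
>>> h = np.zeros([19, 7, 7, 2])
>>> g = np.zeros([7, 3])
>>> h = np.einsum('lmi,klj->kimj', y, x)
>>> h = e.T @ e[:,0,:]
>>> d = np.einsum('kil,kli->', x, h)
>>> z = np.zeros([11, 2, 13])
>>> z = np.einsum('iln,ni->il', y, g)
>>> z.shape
(3, 19)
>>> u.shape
(19, 3, 19)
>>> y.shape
(3, 19, 7)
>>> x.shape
(3, 3, 3)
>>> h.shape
(3, 3, 3)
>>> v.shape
(3, 2, 3)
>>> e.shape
(19, 3, 3)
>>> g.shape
(7, 3)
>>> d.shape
()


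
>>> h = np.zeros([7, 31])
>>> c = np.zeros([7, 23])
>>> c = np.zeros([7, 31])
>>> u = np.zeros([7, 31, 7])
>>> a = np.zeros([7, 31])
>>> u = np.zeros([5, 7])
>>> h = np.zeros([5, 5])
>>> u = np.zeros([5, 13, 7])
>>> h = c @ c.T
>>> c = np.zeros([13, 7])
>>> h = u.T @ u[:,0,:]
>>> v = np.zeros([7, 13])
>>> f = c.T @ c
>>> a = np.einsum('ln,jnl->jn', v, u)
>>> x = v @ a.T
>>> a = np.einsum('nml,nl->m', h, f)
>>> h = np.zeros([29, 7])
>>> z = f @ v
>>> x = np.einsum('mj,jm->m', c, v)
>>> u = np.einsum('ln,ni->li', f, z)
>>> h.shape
(29, 7)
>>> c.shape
(13, 7)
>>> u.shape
(7, 13)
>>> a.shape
(13,)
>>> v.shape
(7, 13)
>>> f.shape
(7, 7)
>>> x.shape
(13,)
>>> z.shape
(7, 13)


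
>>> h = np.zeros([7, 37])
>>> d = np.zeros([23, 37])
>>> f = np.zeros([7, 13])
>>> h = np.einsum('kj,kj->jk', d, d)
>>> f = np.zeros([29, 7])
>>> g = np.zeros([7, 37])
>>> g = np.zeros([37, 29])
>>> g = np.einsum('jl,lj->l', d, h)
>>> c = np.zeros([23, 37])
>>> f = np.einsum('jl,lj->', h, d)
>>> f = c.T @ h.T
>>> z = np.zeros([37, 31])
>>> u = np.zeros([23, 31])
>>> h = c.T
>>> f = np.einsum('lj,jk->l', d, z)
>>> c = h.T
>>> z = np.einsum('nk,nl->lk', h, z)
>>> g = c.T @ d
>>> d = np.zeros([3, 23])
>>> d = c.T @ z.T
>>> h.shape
(37, 23)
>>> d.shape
(37, 31)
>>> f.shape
(23,)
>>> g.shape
(37, 37)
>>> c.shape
(23, 37)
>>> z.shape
(31, 23)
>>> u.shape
(23, 31)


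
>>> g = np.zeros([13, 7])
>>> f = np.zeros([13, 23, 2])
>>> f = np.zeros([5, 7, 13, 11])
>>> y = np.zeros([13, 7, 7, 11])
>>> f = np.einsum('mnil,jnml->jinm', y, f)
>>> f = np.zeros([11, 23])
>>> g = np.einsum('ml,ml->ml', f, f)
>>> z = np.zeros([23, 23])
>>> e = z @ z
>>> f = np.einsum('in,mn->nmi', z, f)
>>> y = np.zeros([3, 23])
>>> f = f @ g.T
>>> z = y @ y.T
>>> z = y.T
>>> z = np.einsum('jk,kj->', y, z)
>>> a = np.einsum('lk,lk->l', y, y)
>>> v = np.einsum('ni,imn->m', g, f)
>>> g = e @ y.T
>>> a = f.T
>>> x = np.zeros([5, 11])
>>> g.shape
(23, 3)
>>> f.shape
(23, 11, 11)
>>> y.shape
(3, 23)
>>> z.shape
()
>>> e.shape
(23, 23)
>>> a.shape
(11, 11, 23)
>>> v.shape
(11,)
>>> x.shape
(5, 11)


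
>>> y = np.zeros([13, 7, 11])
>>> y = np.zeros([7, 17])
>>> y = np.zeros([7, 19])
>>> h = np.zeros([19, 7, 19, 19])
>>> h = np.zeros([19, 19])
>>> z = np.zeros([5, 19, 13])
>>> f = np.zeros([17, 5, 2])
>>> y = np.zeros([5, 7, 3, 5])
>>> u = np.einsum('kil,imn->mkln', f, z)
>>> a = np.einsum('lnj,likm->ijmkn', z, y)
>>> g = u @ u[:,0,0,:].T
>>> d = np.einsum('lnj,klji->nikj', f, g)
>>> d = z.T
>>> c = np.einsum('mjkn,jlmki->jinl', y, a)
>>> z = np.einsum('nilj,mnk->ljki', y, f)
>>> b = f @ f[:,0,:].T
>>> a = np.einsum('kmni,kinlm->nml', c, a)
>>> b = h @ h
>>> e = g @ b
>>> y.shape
(5, 7, 3, 5)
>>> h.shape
(19, 19)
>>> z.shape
(3, 5, 2, 7)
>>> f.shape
(17, 5, 2)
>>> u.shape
(19, 17, 2, 13)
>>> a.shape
(5, 19, 3)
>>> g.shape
(19, 17, 2, 19)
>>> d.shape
(13, 19, 5)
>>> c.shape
(7, 19, 5, 13)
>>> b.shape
(19, 19)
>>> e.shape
(19, 17, 2, 19)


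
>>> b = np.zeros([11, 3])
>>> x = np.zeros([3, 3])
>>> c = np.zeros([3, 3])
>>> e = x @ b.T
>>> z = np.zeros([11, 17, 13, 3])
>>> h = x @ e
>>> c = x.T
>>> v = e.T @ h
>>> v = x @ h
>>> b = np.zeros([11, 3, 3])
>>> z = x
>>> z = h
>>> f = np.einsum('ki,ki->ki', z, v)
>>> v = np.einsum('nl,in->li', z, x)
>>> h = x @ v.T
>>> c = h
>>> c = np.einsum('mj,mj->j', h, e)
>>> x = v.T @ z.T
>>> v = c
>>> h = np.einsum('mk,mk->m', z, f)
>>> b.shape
(11, 3, 3)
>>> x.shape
(3, 3)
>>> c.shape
(11,)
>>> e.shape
(3, 11)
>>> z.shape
(3, 11)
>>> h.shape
(3,)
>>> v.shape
(11,)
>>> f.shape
(3, 11)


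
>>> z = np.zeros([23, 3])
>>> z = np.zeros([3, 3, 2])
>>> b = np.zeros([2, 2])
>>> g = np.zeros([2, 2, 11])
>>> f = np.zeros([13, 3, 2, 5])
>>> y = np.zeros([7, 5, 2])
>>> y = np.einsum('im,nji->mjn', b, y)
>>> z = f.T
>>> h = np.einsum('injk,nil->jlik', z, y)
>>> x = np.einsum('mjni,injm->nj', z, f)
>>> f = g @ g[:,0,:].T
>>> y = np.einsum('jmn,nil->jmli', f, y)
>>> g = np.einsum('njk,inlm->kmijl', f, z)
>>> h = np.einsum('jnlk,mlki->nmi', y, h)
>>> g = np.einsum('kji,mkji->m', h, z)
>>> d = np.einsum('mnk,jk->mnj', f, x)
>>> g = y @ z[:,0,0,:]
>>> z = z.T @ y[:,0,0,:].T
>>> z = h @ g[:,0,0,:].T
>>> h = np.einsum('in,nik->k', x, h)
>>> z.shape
(2, 3, 2)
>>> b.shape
(2, 2)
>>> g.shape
(2, 2, 7, 13)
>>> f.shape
(2, 2, 2)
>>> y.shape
(2, 2, 7, 5)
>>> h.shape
(13,)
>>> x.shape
(3, 2)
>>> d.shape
(2, 2, 3)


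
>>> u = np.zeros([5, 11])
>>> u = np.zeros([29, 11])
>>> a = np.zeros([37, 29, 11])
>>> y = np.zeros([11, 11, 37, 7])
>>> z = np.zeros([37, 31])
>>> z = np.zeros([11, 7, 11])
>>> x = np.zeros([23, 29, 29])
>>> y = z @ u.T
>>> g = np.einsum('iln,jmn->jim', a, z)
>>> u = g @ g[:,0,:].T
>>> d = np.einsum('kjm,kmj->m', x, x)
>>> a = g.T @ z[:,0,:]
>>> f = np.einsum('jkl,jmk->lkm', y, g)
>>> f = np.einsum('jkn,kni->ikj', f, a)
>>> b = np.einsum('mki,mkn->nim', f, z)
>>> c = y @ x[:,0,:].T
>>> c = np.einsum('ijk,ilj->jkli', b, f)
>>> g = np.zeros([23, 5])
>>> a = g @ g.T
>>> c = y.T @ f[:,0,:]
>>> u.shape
(11, 37, 11)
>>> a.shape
(23, 23)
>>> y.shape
(11, 7, 29)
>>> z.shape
(11, 7, 11)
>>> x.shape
(23, 29, 29)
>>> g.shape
(23, 5)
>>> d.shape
(29,)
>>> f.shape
(11, 7, 29)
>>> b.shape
(11, 29, 11)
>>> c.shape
(29, 7, 29)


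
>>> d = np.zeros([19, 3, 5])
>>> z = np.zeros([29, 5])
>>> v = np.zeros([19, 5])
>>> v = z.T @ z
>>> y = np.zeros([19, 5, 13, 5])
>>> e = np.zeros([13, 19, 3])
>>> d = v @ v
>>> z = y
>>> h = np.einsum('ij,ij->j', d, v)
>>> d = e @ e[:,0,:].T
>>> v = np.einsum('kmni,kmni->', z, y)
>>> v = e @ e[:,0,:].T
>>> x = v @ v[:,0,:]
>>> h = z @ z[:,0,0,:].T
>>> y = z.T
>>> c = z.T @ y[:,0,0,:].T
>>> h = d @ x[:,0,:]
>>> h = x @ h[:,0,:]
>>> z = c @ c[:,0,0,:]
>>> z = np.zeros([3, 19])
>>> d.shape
(13, 19, 13)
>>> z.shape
(3, 19)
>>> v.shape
(13, 19, 13)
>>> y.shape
(5, 13, 5, 19)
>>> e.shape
(13, 19, 3)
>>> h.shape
(13, 19, 13)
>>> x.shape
(13, 19, 13)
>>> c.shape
(5, 13, 5, 5)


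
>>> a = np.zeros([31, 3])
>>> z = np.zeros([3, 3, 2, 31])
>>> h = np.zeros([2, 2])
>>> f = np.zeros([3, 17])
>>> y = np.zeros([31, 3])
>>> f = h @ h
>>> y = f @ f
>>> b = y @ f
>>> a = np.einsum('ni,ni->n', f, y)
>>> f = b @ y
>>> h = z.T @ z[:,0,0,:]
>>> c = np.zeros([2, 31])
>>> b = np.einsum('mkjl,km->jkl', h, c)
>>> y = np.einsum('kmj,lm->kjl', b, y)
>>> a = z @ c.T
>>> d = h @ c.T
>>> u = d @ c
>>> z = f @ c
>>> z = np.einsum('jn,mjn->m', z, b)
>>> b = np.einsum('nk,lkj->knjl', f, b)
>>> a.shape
(3, 3, 2, 2)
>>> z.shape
(3,)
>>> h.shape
(31, 2, 3, 31)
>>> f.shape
(2, 2)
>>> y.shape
(3, 31, 2)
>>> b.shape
(2, 2, 31, 3)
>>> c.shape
(2, 31)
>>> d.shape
(31, 2, 3, 2)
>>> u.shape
(31, 2, 3, 31)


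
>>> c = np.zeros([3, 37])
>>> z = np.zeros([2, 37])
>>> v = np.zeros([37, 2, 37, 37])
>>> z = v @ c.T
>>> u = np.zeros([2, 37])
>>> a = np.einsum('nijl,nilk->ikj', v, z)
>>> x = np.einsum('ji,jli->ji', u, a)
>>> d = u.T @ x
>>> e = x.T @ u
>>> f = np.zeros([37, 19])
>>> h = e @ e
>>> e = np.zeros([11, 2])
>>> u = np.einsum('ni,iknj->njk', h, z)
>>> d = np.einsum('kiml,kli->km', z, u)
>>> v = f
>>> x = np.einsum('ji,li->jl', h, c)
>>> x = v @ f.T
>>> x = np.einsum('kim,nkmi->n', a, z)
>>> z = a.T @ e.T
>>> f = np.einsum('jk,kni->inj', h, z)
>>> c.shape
(3, 37)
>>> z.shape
(37, 3, 11)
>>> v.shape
(37, 19)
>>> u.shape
(37, 3, 2)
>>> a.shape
(2, 3, 37)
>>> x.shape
(37,)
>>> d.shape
(37, 37)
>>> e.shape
(11, 2)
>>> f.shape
(11, 3, 37)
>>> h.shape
(37, 37)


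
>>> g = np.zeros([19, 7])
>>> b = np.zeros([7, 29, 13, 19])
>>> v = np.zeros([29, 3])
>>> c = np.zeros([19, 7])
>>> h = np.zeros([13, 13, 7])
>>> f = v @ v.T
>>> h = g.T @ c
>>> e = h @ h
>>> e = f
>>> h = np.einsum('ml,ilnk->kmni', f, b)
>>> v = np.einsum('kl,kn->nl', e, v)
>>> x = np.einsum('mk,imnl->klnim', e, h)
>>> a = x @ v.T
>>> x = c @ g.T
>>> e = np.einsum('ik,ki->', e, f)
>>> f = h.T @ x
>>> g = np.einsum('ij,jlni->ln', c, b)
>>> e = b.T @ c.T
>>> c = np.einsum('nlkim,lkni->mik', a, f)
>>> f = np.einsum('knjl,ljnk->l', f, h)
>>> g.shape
(29, 13)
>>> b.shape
(7, 29, 13, 19)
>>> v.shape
(3, 29)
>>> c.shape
(3, 19, 13)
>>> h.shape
(19, 29, 13, 7)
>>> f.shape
(19,)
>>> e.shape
(19, 13, 29, 19)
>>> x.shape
(19, 19)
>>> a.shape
(29, 7, 13, 19, 3)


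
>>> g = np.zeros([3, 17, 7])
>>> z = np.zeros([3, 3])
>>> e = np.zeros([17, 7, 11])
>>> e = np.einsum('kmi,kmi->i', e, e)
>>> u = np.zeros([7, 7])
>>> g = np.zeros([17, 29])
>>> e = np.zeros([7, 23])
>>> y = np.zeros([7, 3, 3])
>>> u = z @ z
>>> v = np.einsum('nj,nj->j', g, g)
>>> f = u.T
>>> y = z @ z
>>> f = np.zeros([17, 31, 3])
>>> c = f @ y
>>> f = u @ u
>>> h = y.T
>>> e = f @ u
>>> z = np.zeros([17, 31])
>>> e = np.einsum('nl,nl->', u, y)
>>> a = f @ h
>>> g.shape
(17, 29)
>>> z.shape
(17, 31)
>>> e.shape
()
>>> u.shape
(3, 3)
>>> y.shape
(3, 3)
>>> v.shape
(29,)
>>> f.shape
(3, 3)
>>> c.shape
(17, 31, 3)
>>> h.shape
(3, 3)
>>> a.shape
(3, 3)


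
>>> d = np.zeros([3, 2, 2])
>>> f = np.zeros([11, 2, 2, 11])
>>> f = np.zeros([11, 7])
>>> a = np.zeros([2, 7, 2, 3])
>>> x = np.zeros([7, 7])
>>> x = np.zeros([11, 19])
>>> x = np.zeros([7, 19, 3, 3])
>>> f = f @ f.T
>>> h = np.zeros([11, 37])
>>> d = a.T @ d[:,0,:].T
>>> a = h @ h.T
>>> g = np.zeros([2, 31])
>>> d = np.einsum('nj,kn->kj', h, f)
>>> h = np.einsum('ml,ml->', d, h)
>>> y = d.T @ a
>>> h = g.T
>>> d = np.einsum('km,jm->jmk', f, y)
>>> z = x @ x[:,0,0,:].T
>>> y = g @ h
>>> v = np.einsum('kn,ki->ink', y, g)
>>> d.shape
(37, 11, 11)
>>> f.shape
(11, 11)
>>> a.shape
(11, 11)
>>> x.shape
(7, 19, 3, 3)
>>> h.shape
(31, 2)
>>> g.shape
(2, 31)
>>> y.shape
(2, 2)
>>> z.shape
(7, 19, 3, 7)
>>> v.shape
(31, 2, 2)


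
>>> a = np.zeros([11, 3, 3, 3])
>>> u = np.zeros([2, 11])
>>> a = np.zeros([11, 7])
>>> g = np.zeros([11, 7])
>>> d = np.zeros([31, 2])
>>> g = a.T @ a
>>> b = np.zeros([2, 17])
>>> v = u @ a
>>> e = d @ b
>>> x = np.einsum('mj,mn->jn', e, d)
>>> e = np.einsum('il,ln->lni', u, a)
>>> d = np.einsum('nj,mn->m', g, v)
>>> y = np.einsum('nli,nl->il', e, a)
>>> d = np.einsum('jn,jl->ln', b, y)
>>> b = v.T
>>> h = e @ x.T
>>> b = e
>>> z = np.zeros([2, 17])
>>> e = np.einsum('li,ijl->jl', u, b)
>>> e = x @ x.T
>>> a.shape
(11, 7)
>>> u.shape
(2, 11)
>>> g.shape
(7, 7)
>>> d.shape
(7, 17)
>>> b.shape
(11, 7, 2)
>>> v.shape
(2, 7)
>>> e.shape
(17, 17)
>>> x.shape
(17, 2)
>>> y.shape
(2, 7)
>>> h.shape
(11, 7, 17)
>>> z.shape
(2, 17)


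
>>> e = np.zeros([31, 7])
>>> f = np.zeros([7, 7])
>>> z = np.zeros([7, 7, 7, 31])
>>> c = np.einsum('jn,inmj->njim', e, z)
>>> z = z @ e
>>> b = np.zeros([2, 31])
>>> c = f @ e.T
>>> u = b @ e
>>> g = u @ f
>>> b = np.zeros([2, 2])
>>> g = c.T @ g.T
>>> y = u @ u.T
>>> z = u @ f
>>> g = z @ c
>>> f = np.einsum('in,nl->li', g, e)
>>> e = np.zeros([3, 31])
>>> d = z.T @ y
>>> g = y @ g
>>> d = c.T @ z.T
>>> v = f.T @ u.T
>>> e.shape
(3, 31)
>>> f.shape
(7, 2)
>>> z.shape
(2, 7)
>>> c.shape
(7, 31)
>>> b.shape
(2, 2)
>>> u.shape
(2, 7)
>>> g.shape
(2, 31)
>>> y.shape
(2, 2)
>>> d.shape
(31, 2)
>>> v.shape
(2, 2)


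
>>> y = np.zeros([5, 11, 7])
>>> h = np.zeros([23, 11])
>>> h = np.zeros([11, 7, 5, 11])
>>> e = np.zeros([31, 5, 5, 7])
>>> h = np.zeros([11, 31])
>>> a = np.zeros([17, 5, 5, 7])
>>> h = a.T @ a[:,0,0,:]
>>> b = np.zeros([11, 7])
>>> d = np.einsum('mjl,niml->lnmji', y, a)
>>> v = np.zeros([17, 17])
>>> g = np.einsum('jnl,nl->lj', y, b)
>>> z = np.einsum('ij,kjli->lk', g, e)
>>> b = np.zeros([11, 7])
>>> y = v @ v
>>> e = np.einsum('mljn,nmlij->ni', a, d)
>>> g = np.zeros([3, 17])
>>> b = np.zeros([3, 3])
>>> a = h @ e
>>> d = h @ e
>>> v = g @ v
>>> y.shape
(17, 17)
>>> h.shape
(7, 5, 5, 7)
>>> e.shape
(7, 11)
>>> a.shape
(7, 5, 5, 11)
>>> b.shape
(3, 3)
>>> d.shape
(7, 5, 5, 11)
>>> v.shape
(3, 17)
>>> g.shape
(3, 17)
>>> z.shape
(5, 31)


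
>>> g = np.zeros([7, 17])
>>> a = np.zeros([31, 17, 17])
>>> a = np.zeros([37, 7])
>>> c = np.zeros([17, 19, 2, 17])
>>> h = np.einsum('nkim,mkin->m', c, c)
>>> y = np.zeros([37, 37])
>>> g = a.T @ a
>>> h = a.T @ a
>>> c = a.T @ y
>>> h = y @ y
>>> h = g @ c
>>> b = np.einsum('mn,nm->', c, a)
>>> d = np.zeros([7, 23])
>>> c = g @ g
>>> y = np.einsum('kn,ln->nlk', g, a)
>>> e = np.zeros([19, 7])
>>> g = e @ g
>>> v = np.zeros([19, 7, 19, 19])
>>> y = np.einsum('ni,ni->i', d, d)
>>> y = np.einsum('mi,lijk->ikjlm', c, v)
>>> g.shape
(19, 7)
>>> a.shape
(37, 7)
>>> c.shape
(7, 7)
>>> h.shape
(7, 37)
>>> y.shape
(7, 19, 19, 19, 7)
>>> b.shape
()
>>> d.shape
(7, 23)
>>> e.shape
(19, 7)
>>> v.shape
(19, 7, 19, 19)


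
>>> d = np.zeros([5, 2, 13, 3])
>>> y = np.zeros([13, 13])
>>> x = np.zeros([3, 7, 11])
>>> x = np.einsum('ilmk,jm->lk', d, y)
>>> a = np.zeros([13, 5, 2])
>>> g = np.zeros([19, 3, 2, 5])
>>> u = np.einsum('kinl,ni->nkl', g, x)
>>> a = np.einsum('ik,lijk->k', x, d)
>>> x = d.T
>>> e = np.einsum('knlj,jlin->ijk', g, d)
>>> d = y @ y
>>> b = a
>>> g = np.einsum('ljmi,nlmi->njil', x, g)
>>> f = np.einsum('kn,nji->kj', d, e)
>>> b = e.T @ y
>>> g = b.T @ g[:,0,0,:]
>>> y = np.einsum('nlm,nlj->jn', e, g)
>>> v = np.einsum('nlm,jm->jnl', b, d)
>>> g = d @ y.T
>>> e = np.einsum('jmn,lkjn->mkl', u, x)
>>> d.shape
(13, 13)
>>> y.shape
(3, 13)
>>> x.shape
(3, 13, 2, 5)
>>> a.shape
(3,)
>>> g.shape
(13, 3)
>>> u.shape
(2, 19, 5)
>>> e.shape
(19, 13, 3)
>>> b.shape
(19, 5, 13)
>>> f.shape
(13, 5)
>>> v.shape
(13, 19, 5)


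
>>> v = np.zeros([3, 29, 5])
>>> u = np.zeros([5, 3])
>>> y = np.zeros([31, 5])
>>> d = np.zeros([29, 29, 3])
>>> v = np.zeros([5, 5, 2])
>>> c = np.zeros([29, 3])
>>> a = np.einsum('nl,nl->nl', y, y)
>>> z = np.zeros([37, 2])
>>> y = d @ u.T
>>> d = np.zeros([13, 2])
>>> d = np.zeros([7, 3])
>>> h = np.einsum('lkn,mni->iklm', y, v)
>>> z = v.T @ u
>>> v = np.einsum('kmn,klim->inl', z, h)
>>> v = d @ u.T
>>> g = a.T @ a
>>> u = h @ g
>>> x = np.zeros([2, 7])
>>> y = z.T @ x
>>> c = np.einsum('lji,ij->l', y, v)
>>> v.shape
(7, 5)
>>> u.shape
(2, 29, 29, 5)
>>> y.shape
(3, 5, 7)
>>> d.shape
(7, 3)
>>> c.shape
(3,)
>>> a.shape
(31, 5)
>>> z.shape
(2, 5, 3)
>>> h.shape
(2, 29, 29, 5)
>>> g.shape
(5, 5)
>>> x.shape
(2, 7)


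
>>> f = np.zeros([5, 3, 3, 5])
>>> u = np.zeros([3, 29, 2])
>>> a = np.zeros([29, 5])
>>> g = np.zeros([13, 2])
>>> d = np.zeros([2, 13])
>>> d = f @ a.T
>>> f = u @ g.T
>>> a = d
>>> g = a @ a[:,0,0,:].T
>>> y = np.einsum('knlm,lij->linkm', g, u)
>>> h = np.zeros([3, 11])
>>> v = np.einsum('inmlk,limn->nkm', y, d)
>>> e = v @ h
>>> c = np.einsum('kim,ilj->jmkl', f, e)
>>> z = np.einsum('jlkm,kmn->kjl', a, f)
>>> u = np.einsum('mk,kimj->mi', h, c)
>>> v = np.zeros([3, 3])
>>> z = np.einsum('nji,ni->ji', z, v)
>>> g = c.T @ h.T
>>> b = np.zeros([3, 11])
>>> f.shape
(3, 29, 13)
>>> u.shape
(3, 13)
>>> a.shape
(5, 3, 3, 29)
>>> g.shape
(5, 3, 13, 3)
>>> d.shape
(5, 3, 3, 29)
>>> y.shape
(3, 29, 3, 5, 5)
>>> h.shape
(3, 11)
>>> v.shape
(3, 3)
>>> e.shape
(29, 5, 11)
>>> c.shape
(11, 13, 3, 5)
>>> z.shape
(5, 3)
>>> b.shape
(3, 11)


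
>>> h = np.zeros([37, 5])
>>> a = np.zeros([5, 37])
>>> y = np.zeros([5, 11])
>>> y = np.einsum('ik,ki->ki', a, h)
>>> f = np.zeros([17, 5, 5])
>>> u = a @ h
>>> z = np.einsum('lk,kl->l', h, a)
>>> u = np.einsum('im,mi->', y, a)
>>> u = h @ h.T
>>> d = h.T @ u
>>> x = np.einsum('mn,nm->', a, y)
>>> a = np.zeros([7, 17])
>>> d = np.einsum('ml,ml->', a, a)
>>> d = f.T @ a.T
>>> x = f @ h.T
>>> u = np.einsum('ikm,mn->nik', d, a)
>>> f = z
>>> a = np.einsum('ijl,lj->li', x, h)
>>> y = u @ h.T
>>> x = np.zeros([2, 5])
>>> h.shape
(37, 5)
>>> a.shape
(37, 17)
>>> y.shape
(17, 5, 37)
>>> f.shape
(37,)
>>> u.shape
(17, 5, 5)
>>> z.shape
(37,)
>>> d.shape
(5, 5, 7)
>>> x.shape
(2, 5)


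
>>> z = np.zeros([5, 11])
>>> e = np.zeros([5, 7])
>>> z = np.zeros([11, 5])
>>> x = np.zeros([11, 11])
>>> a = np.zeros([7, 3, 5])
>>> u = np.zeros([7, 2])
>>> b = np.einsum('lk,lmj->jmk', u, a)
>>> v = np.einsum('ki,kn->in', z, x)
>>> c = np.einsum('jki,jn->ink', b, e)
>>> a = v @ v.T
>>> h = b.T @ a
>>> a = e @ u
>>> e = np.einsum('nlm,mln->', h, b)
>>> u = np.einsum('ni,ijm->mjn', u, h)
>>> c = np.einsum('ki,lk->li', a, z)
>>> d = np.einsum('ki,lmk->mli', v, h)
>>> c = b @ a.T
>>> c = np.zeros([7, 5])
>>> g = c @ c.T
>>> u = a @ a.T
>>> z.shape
(11, 5)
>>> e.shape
()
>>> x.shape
(11, 11)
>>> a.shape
(5, 2)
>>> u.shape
(5, 5)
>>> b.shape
(5, 3, 2)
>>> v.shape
(5, 11)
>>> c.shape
(7, 5)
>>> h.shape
(2, 3, 5)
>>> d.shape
(3, 2, 11)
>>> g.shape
(7, 7)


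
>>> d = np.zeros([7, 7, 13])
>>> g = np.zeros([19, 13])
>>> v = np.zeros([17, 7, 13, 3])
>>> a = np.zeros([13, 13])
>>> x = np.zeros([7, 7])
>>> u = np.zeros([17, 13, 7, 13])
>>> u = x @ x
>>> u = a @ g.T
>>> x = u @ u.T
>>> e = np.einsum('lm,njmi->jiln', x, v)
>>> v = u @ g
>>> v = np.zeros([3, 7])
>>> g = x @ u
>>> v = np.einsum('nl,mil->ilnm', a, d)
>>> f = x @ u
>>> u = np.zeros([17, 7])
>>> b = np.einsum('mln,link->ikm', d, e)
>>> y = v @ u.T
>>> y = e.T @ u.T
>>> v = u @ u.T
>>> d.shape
(7, 7, 13)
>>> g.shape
(13, 19)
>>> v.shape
(17, 17)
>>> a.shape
(13, 13)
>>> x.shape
(13, 13)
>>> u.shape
(17, 7)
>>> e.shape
(7, 3, 13, 17)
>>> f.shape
(13, 19)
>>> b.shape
(3, 17, 7)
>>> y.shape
(17, 13, 3, 17)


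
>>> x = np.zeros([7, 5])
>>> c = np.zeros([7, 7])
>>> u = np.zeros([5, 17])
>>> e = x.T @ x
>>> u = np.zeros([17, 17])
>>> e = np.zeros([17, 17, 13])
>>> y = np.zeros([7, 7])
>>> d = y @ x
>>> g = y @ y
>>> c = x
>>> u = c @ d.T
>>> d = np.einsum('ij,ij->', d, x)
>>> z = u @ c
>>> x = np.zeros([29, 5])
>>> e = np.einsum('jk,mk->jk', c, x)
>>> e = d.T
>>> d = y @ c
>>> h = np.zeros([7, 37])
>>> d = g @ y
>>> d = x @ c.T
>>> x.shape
(29, 5)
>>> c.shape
(7, 5)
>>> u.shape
(7, 7)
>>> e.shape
()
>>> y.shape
(7, 7)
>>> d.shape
(29, 7)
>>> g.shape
(7, 7)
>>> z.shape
(7, 5)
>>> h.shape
(7, 37)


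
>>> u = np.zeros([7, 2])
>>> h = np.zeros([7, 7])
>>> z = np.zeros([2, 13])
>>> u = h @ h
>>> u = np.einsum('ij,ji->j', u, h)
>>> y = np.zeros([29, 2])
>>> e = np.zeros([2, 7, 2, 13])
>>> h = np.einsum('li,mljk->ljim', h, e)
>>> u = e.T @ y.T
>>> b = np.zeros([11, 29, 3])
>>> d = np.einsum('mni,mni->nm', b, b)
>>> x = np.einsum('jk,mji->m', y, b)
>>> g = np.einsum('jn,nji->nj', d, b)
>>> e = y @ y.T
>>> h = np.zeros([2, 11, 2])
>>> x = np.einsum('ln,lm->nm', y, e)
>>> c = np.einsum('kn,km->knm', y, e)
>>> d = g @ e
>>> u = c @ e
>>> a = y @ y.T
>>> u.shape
(29, 2, 29)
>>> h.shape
(2, 11, 2)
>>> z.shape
(2, 13)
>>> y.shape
(29, 2)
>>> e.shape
(29, 29)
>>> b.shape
(11, 29, 3)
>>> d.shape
(11, 29)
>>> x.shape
(2, 29)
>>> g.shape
(11, 29)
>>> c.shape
(29, 2, 29)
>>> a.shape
(29, 29)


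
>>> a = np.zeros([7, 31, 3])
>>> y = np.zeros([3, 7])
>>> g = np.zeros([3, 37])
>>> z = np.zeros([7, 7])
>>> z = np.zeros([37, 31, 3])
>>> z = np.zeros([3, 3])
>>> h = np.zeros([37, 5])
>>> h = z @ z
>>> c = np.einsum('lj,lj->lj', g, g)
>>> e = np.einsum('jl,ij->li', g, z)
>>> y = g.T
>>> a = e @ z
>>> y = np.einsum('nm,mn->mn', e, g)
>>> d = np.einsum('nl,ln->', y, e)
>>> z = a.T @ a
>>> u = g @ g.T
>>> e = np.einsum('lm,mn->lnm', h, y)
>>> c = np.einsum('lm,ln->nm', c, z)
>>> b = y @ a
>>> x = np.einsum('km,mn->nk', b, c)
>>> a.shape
(37, 3)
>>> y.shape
(3, 37)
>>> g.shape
(3, 37)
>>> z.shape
(3, 3)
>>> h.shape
(3, 3)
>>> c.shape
(3, 37)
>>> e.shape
(3, 37, 3)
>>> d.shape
()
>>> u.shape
(3, 3)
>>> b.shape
(3, 3)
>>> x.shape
(37, 3)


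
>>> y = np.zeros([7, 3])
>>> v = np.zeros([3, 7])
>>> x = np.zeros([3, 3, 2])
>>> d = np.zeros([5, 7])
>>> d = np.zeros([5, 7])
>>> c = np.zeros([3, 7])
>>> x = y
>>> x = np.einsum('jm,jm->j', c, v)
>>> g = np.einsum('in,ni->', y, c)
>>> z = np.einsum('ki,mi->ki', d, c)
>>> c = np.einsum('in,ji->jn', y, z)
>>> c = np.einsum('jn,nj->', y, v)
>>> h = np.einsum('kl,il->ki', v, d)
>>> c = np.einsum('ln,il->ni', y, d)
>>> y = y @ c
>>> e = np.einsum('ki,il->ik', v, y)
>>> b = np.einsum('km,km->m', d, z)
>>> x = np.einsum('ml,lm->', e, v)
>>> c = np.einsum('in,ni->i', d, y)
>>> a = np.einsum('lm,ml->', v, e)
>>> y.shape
(7, 5)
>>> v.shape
(3, 7)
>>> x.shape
()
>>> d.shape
(5, 7)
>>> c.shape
(5,)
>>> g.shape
()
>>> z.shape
(5, 7)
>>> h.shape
(3, 5)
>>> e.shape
(7, 3)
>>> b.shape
(7,)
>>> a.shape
()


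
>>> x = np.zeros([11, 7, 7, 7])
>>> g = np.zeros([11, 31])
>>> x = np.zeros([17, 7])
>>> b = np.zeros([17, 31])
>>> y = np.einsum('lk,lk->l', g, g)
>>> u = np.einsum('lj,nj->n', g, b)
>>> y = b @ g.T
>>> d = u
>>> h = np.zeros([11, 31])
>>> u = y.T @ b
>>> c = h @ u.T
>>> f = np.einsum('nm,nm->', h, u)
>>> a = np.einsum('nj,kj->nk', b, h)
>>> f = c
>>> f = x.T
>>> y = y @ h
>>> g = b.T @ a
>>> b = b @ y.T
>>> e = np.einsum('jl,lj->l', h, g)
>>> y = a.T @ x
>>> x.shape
(17, 7)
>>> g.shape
(31, 11)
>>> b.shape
(17, 17)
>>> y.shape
(11, 7)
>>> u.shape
(11, 31)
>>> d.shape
(17,)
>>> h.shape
(11, 31)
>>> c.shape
(11, 11)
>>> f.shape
(7, 17)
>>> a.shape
(17, 11)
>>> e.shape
(31,)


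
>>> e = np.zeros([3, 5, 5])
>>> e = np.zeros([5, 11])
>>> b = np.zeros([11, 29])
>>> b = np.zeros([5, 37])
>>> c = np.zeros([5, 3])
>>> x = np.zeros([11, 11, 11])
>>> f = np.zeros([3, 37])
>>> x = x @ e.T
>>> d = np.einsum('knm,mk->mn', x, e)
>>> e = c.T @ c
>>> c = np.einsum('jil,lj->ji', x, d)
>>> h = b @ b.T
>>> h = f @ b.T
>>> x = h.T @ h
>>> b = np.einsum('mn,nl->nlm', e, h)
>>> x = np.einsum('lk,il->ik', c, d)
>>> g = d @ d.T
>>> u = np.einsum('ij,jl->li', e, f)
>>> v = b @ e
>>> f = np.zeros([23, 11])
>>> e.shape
(3, 3)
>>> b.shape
(3, 5, 3)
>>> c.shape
(11, 11)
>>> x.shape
(5, 11)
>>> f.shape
(23, 11)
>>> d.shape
(5, 11)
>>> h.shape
(3, 5)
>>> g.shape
(5, 5)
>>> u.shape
(37, 3)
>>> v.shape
(3, 5, 3)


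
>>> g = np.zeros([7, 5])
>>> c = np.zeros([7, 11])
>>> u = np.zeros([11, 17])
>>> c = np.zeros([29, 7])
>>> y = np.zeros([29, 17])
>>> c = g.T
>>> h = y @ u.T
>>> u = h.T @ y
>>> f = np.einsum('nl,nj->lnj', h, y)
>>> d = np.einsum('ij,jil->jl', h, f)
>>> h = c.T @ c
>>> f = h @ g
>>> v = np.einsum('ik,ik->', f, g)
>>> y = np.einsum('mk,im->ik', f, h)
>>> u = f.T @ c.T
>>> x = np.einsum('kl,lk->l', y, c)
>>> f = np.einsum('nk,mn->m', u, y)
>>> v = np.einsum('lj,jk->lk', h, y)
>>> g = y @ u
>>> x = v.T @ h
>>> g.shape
(7, 5)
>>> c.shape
(5, 7)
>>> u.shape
(5, 5)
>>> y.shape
(7, 5)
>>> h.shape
(7, 7)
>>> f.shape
(7,)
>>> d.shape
(11, 17)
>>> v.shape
(7, 5)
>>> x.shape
(5, 7)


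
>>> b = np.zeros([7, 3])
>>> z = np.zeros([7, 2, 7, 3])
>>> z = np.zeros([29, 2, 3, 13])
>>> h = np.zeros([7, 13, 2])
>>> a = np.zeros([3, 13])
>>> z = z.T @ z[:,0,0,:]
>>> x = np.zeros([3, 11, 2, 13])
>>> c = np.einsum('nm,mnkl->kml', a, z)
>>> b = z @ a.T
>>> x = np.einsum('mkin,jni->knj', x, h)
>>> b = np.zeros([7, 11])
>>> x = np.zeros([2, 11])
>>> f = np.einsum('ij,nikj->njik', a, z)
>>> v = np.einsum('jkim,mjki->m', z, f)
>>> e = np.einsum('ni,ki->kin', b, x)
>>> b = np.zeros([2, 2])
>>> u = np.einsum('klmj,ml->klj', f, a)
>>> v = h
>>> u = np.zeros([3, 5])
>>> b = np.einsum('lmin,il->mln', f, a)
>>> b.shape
(13, 13, 2)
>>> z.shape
(13, 3, 2, 13)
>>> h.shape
(7, 13, 2)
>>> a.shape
(3, 13)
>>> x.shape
(2, 11)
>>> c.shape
(2, 13, 13)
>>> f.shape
(13, 13, 3, 2)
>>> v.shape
(7, 13, 2)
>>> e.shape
(2, 11, 7)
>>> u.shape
(3, 5)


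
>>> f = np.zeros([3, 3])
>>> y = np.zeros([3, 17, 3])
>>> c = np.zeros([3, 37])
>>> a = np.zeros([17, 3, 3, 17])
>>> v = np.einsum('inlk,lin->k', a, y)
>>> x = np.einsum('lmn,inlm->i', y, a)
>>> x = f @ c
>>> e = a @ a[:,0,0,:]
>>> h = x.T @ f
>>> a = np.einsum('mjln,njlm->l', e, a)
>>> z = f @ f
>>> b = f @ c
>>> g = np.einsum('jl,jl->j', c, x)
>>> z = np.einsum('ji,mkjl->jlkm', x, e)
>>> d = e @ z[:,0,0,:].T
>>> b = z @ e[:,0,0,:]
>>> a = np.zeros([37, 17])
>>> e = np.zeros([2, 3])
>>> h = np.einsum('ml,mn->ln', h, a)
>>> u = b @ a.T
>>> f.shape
(3, 3)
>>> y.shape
(3, 17, 3)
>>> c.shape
(3, 37)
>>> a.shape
(37, 17)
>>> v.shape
(17,)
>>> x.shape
(3, 37)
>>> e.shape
(2, 3)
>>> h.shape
(3, 17)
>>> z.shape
(3, 17, 3, 17)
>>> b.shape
(3, 17, 3, 17)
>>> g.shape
(3,)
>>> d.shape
(17, 3, 3, 3)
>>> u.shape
(3, 17, 3, 37)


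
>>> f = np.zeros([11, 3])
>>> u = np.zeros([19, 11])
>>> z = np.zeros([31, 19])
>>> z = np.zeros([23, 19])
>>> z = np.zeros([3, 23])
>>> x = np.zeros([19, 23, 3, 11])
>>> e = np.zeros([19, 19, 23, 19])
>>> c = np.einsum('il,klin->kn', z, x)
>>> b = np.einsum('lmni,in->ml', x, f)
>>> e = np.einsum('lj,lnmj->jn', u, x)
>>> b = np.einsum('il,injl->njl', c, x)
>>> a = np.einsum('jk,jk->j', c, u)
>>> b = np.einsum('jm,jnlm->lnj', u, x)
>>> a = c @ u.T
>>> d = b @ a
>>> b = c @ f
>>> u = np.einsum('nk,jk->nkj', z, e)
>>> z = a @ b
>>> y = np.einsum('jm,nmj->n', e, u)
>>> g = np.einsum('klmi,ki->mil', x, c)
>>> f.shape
(11, 3)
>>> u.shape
(3, 23, 11)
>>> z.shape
(19, 3)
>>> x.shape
(19, 23, 3, 11)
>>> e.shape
(11, 23)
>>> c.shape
(19, 11)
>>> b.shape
(19, 3)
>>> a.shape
(19, 19)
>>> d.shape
(3, 23, 19)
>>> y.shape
(3,)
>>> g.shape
(3, 11, 23)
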